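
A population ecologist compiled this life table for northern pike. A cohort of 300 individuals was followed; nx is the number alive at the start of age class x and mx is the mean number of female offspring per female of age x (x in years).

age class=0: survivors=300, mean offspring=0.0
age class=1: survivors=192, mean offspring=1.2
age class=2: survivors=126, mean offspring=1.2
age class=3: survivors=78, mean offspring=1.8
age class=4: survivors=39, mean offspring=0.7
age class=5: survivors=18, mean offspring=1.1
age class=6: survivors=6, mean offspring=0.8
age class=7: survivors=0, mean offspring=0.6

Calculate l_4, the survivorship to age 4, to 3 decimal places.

l_4 = n_4/n_0 = 39/300 = 0.13 → 0.130

0.130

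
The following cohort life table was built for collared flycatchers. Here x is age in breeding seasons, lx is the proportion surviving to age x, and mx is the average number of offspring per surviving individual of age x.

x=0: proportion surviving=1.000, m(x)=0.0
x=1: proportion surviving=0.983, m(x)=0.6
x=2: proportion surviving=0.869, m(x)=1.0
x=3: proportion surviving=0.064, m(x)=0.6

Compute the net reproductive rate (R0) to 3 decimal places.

1.497

lx·mx by age: 0, 0.5898, 0.869, 0.0384
R0 = Σ lx·mx = 1.4972 → 1.497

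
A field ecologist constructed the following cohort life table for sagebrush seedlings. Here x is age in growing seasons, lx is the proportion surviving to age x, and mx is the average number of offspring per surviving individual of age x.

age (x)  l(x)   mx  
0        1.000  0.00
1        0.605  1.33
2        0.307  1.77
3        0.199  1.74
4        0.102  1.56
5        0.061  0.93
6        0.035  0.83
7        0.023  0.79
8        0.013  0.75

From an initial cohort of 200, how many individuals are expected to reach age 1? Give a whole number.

121

Expected survivors = N0 · l_1 = 200 × 0.605 = 121 → 121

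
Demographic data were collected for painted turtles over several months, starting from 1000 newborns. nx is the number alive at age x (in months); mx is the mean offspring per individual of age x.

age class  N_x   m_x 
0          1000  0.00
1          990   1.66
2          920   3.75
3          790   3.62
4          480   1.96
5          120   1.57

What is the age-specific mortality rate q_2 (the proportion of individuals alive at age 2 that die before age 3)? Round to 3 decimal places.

0.141

lx = nx/n0 = nx/1000: 1, 0.99, 0.92, 0.79, 0.48, 0.12
q_2 = (l_2 − l_3) / l_2 = (0.92 − 0.79) / 0.92
     = 0.13 / 0.92 = 0.141304… → 0.141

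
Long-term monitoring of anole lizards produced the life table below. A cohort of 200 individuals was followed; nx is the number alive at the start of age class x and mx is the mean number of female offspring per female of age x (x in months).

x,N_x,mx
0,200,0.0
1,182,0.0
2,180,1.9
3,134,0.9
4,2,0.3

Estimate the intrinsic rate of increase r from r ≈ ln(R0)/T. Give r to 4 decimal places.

0.3711

lx = nx/n0 = nx/200: 1, 0.91, 0.9, 0.67, 0.01
R0 = Σ lx·mx = 0 + 0 + 1.71 + 0.603 + 0.003 = 2.316
Σ x·lx·mx = 5.241; T = 5.241/2.316 = 2.26295…
r ≈ ln(R0)/T = ln(2.316)/2.26295… = 0.371126… → 0.3711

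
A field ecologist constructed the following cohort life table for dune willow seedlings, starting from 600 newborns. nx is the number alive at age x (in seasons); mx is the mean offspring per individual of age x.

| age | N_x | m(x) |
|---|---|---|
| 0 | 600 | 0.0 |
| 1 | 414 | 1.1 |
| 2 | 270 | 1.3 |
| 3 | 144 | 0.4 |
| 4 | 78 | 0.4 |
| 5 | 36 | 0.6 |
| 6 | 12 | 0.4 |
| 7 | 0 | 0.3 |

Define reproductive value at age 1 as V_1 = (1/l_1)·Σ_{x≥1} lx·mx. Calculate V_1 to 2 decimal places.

2.23

lx = nx/n0 = nx/600: 1, 0.69, 0.45, 0.24, 0.13, 0.06, 0.02, 0
lx·mx for x ≥ 1: 0.759, 0.585, 0.096, 0.052, 0.036, 0.008, 0 → sum = 1.536
V_1 = 1.536 / l_1 = 1.536 / 0.69 = 2.226087… → 2.23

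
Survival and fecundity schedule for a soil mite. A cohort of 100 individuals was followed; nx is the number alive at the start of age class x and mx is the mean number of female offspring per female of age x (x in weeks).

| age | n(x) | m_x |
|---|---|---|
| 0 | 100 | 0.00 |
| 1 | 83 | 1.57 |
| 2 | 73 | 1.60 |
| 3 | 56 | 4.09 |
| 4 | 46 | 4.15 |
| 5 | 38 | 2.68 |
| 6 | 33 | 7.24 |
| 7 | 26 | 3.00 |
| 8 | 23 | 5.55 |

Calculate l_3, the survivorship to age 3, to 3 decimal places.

l_3 = n_3/n_0 = 56/100 = 0.56 → 0.560

0.560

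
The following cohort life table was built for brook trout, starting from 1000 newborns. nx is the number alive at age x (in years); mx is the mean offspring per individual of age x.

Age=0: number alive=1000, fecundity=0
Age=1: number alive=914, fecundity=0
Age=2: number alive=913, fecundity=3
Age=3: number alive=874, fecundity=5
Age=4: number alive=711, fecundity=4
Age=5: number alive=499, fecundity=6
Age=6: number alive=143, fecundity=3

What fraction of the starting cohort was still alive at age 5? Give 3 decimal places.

l_5 = n_5/n_0 = 499/1000 = 0.499 → 0.499

0.499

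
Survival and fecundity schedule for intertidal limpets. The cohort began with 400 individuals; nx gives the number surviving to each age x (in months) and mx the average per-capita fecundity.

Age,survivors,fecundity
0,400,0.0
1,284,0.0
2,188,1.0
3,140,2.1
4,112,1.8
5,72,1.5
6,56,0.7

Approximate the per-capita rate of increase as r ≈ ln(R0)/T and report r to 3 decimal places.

lx = nx/n0 = nx/400: 1, 0.71, 0.47, 0.35, 0.28, 0.18, 0.14
R0 = Σ lx·mx = 0 + 0 + 0.47 + 0.735 + 0.504 + 0.27 + 0.098 = 2.077
Σ x·lx·mx = 7.099; T = 7.099/2.077 = 3.41791…
r ≈ ln(R0)/T = ln(2.077)/3.41791… = 0.21385… → 0.214

0.214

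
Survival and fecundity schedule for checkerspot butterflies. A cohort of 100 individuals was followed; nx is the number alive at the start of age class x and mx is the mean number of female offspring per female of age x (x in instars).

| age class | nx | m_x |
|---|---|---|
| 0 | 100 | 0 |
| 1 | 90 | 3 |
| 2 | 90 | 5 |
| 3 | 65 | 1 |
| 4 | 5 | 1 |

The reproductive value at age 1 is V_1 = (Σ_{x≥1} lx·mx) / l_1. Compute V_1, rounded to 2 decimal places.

lx = nx/n0 = nx/100: 1, 0.9, 0.9, 0.65, 0.05
lx·mx for x ≥ 1: 2.7, 4.5, 0.65, 0.05 → sum = 7.9
V_1 = 7.9 / l_1 = 7.9 / 0.9 = 8.777778… → 8.78

8.78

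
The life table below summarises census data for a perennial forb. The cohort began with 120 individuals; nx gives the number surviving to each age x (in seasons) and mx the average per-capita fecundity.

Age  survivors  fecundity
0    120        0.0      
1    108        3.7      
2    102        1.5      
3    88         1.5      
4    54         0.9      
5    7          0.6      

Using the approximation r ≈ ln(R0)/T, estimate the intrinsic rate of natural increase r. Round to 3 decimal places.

1.017

lx = nx/n0 = nx/120: 1, 0.9, 0.85, 0.73333…, 0.45, 0.05833…
R0 = Σ lx·mx = 0 + 3.33 + 1.275 + 1.1… + 0.405 + 0.035… = 6.145…
Σ x·lx·mx = 10.975…; T = 10.975…/6.145… = 1.786…
r ≈ ln(R0)/T = ln(6.145…)/1.786… = 1.01659… → 1.017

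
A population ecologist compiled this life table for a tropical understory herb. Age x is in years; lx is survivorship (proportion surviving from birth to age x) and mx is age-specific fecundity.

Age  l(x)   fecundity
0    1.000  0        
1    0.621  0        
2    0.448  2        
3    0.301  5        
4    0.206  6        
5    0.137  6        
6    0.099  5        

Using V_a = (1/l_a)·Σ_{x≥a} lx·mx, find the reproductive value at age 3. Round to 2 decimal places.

lx·mx for x ≥ 3: 1.505, 1.236, 0.822, 0.495 → sum = 4.058
V_3 = 4.058 / l_3 = 4.058 / 0.301 = 13.481728… → 13.48

13.48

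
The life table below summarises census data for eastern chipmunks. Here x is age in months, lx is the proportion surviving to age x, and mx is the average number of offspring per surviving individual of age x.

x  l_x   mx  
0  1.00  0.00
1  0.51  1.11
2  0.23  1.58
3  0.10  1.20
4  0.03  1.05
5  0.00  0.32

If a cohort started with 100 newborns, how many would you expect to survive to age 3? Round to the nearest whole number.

Expected survivors = N0 · l_3 = 100 × 0.10 = 10 → 10

10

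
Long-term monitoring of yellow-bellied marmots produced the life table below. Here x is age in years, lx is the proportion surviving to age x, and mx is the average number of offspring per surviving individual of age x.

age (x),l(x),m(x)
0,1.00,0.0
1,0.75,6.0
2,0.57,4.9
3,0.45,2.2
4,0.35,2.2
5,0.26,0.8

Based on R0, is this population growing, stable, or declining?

growing

R0 = Σ lx·mx = 0 + 4.5 + 2.793 + 0.99 + 0.77 + 0.208 = 9.261
R0 > 1, so the population is growing.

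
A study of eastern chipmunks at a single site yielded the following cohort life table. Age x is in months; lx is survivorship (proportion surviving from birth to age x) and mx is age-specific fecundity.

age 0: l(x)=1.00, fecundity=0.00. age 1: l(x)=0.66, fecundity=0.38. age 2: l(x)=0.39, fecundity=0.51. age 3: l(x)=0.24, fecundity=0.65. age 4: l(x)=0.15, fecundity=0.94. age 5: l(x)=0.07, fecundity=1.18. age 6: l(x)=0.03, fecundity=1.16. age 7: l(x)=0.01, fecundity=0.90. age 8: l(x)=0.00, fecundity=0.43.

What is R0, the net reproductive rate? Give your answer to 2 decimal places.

lx·mx by age: 0, 0.2508, 0.1989, 0.156, 0.141, 0.0826, 0.0348, 0.009, 0
R0 = Σ lx·mx = 0.8731 → 0.87

0.87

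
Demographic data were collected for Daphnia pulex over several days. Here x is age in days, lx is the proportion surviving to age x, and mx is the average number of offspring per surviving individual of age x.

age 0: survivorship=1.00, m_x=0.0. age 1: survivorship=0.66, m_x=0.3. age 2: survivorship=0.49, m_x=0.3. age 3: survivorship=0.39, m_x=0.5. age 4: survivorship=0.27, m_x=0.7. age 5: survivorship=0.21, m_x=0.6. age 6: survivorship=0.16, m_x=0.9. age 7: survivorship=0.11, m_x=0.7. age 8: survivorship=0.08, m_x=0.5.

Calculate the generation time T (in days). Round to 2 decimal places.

3.75

lx·mx: 0, 0.198, 0.147, 0.195, 0.189, 0.126, 0.144, 0.077, 0.04 → R0 = 1.116
x·lx·mx: 0, 0.198, 0.294, 0.585, 0.756, 0.63, 0.864, 0.539, 0.32 → Σ = 4.186
T = 4.186 / 1.116 = 3.750896… → 3.75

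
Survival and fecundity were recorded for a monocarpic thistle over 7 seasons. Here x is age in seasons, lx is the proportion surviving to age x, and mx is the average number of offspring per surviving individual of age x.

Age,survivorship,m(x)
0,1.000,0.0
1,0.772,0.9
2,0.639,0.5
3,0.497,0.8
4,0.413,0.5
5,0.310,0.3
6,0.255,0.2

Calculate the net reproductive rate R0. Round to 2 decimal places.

lx·mx by age: 0, 0.6948, 0.3195, 0.3976, 0.2065, 0.093, 0.051
R0 = Σ lx·mx = 1.7624 → 1.76

1.76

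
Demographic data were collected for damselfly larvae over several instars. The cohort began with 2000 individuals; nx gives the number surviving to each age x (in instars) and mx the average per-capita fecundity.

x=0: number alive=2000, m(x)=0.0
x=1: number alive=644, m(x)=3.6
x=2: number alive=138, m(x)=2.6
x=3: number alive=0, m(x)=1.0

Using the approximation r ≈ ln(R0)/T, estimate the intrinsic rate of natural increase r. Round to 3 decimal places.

0.257

lx = nx/n0 = nx/2000: 1, 0.322, 0.069, 0
R0 = Σ lx·mx = 0 + 1.1592 + 0.1794 + 0 = 1.3386
Σ x·lx·mx = 1.518; T = 1.518/1.3386 = 1.13402…
r ≈ ln(R0)/T = ln(1.3386)/1.13402… = 0.25716… → 0.257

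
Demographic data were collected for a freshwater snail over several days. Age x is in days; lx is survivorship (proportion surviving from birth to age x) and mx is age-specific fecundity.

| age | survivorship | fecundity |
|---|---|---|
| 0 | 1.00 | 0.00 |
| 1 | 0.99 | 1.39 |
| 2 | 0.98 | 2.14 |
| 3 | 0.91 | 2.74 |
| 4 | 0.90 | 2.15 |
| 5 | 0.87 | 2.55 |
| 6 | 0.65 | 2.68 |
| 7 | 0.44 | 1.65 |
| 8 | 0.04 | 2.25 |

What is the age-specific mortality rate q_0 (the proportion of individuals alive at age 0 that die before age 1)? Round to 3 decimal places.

0.010

q_0 = (l_0 − l_1) / l_0 = (1 − 0.99) / 1
     = 0.01 / 1 = 0.01 → 0.010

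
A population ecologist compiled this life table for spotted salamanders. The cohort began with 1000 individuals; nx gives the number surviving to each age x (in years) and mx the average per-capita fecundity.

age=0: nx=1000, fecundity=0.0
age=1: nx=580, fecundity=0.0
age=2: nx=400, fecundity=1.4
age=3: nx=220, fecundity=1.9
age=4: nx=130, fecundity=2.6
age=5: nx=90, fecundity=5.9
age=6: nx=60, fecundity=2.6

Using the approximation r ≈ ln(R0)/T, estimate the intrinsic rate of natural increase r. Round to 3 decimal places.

0.190

lx = nx/n0 = nx/1000: 1, 0.58, 0.4, 0.22, 0.13, 0.09, 0.06
R0 = Σ lx·mx = 0 + 0 + 0.56 + 0.418 + 0.338 + 0.531 + 0.156 = 2.003
Σ x·lx·mx = 7.317; T = 7.317/2.003 = 3.65302…
r ≈ ln(R0)/T = ln(2.003)/3.65302… = 0.19016… → 0.190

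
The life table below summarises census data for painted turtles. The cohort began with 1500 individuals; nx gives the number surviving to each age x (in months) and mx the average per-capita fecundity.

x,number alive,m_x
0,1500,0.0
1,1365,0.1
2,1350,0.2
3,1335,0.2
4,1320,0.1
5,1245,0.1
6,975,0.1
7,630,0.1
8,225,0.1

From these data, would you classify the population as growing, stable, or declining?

lx = nx/n0 = nx/1500: 1, 0.91, 0.9, 0.89, 0.88, 0.83, 0.65, 0.42, 0.15
R0 = Σ lx·mx = 0 + 0.091 + 0.18 + 0.178 + 0.088 + 0.083 + 0.065 + 0.042 + 0.015 = 0.742
R0 < 1, so the population is declining.

declining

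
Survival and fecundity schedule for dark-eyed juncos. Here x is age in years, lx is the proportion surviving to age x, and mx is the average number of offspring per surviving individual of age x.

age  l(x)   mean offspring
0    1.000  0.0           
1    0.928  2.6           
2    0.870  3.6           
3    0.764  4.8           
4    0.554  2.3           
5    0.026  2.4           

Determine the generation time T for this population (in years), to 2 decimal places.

lx·mx: 0, 2.4128, 3.132, 3.6672, 1.2742, 0.0624 → R0 = 10.5486
x·lx·mx: 0, 2.4128, 6.264, 11.0016, 5.0968, 0.312 → Σ = 25.0872
T = 25.0872 / 10.5486 = 2.378249… → 2.38

2.38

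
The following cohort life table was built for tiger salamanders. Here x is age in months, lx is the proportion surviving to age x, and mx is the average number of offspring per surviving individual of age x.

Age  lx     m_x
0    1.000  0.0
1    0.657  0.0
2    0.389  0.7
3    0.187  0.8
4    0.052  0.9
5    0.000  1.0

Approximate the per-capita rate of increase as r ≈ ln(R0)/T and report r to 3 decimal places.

-0.301

R0 = Σ lx·mx = 0 + 0 + 0.2723 + 0.1496 + 0.0468 + 0 = 0.4687
Σ x·lx·mx = 1.1806; T = 1.1806/0.4687 = 2.51888…
r ≈ ln(R0)/T = ln(0.4687)/2.51888… = -0.30084… → -0.301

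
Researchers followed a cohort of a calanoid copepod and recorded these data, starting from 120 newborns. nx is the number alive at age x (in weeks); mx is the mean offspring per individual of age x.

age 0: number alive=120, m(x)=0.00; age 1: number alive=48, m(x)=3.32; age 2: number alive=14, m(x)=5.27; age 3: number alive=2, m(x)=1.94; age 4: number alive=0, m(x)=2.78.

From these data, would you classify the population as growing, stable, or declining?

lx = nx/n0 = nx/120: 1, 0.4, 0.11667…, 0.01667…, 0
R0 = Σ lx·mx = 0 + 1.328 + 0.614833… + 0.032333… + 0 = 1.975167…
R0 > 1, so the population is growing.

growing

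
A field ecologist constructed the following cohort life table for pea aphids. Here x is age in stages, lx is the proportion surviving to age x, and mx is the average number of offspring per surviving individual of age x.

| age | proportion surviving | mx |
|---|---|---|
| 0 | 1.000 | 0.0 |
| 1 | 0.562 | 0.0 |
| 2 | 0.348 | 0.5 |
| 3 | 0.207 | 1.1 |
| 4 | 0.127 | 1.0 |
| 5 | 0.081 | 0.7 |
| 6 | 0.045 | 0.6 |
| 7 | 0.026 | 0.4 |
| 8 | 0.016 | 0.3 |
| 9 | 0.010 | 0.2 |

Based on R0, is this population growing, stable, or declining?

declining

R0 = Σ lx·mx = 0 + 0 + 0.174 + 0.2277 + 0.127 + 0.0567 + 0.027 + 0.0104 + 0.0048 + 0.002 = 0.6296
R0 < 1, so the population is declining.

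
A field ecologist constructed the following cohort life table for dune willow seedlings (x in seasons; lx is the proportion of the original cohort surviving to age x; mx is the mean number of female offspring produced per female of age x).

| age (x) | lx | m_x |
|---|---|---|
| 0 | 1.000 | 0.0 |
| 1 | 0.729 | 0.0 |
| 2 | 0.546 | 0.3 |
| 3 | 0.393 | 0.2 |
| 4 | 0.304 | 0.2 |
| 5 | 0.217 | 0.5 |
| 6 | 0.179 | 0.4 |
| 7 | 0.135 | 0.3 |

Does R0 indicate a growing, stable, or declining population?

declining

R0 = Σ lx·mx = 0 + 0 + 0.1638 + 0.0786 + 0.0608 + 0.1085 + 0.0716 + 0.0405 = 0.5238
R0 < 1, so the population is declining.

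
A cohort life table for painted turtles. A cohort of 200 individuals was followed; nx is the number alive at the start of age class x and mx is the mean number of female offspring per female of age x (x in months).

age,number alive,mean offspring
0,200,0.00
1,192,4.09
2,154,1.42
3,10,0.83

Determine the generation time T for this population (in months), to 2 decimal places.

lx = nx/n0 = nx/200: 1, 0.96, 0.77, 0.05
lx·mx: 0, 3.9264, 1.0934, 0.0415 → R0 = 5.0613
x·lx·mx: 0, 3.9264, 2.1868, 0.1245 → Σ = 6.2377
T = 6.2377 / 5.0613 = 1.23243… → 1.23

1.23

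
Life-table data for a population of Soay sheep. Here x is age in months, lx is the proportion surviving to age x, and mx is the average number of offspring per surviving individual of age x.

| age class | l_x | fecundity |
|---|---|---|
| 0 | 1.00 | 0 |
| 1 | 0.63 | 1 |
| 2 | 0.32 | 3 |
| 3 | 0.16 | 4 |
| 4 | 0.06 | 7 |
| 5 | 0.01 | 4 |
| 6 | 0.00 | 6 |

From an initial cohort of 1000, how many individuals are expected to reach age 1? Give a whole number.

630

Expected survivors = N0 · l_1 = 1000 × 0.63 = 630 → 630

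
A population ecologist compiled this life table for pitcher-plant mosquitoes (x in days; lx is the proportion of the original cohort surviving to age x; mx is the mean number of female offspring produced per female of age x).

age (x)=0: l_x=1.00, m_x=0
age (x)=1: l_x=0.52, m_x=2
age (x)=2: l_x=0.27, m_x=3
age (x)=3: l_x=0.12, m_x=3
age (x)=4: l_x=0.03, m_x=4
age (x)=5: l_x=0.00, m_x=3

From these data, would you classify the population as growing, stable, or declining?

R0 = Σ lx·mx = 0 + 1.04 + 0.81 + 0.36 + 0.12 + 0 = 2.33
R0 > 1, so the population is growing.

growing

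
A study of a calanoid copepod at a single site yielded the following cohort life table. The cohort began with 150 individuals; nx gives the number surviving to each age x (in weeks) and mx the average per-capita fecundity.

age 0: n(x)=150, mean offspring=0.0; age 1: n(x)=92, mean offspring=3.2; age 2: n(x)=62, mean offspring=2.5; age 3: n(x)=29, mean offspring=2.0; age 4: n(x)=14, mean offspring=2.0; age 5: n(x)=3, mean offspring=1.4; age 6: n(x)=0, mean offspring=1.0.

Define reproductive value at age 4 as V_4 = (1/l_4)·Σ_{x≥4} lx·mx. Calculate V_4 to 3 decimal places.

lx = nx/n0 = nx/150: 1, 0.61333…, 0.41333…, 0.19333…, 0.09333…, 0.02, 0
lx·mx for x ≥ 4: 0.186667…, 0.028, 0 → sum = 0.214667…
V_4 = 0.214667… / l_4 = 0.214667… / 0.093333… = 2.3… → 2.300

2.300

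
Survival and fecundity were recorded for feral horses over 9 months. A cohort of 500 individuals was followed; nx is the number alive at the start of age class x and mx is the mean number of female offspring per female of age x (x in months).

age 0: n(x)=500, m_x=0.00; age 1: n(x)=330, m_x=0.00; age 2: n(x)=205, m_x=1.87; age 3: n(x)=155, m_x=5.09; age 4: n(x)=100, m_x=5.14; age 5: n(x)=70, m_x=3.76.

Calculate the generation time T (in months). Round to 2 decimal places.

3.34

lx = nx/n0 = nx/500: 1, 0.66, 0.41, 0.31, 0.2, 0.14
lx·mx: 0, 0, 0.7667, 1.5779, 1.028, 0.5264 → R0 = 3.899
x·lx·mx: 0, 0, 1.5334, 4.7337, 4.112, 2.632 → Σ = 13.0111
T = 13.0111 / 3.899 = 3.337035… → 3.34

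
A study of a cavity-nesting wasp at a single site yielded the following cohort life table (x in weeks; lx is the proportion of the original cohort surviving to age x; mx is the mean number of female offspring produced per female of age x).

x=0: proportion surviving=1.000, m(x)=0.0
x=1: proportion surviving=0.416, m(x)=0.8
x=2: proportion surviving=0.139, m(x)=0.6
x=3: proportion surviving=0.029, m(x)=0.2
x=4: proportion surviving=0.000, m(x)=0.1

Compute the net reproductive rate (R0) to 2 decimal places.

lx·mx by age: 0, 0.3328, 0.0834, 0.0058, 0
R0 = Σ lx·mx = 0.422 → 0.42

0.42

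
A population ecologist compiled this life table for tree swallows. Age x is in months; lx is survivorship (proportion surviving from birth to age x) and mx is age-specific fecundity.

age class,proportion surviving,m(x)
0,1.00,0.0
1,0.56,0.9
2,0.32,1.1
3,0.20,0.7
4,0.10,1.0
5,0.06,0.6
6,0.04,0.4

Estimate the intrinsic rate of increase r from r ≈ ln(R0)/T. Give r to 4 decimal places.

0.0688

R0 = Σ lx·mx = 0 + 0.504 + 0.352 + 0.14 + 0.1 + 0.036 + 0.016 = 1.148
Σ x·lx·mx = 2.304; T = 2.304/1.148 = 2.00697…
r ≈ ln(R0)/T = ln(1.148)/2.00697… = 0.068771… → 0.0688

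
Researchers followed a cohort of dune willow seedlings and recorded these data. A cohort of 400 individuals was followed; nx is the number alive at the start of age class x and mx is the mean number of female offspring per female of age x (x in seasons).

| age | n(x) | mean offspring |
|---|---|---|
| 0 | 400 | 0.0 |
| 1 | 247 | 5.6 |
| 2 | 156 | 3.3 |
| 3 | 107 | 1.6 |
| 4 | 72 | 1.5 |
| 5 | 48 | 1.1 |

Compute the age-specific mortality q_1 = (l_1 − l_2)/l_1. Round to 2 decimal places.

lx = nx/n0 = nx/400: 1, 0.6175, 0.39, 0.2675, 0.18, 0.12
q_1 = (l_1 − l_2) / l_1 = (0.6175 − 0.39) / 0.6175
     = 0.2275 / 0.6175 = 0.368421… → 0.37

0.37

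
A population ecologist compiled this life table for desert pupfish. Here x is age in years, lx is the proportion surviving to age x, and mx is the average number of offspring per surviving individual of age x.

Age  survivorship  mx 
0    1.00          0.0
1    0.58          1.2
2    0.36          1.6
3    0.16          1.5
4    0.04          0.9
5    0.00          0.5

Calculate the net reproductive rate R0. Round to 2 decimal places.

lx·mx by age: 0, 0.696, 0.576, 0.24, 0.036, 0
R0 = Σ lx·mx = 1.548 → 1.55

1.55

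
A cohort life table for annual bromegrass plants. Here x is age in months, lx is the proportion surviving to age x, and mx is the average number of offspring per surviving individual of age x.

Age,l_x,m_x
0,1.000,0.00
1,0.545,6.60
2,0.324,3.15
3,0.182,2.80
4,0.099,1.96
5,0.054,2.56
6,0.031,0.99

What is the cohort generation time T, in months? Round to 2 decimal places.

1.61

lx·mx: 0, 3.597, 1.0206, 0.5096, 0.19404, 0.13824, 0.03069 → R0 = 5.49017
x·lx·mx: 0, 3.597, 2.0412, 1.5288, 0.77616, 0.6912, 0.18414 → Σ = 8.8185
T = 8.8185 / 5.49017 = 1.606234… → 1.61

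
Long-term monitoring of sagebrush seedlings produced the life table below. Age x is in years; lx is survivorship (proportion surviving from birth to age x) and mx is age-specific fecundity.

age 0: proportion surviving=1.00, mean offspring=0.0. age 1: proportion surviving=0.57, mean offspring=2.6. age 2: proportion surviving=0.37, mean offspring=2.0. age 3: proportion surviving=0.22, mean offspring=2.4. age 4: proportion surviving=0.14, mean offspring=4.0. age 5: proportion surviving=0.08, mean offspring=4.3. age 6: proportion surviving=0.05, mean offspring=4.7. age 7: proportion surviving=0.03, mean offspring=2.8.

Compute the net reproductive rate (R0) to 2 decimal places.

3.97

lx·mx by age: 0, 1.482, 0.74, 0.528, 0.56, 0.344, 0.235, 0.084
R0 = Σ lx·mx = 3.973 → 3.97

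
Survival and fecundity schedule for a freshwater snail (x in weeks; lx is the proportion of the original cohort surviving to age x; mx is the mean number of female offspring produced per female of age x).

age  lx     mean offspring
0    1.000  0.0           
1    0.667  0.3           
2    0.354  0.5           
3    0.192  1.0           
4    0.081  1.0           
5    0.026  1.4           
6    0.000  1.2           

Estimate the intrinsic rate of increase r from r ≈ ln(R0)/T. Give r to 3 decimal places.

-0.158

R0 = Σ lx·mx = 0 + 0.2001 + 0.177 + 0.192 + 0.081 + 0.0364 + 0 = 0.6865
Σ x·lx·mx = 1.6361; T = 1.6361/0.6865 = 2.38325…
r ≈ ln(R0)/T = ln(0.6865)/2.38325… = -0.15783… → -0.158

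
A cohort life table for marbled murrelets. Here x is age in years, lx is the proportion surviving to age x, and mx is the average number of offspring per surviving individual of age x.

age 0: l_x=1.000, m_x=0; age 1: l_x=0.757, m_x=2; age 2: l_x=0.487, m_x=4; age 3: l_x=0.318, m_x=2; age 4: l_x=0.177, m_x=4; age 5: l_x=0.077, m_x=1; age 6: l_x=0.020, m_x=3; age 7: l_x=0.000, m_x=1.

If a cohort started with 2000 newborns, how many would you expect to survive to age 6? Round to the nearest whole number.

40

Expected survivors = N0 · l_6 = 2000 × 0.020 = 40 → 40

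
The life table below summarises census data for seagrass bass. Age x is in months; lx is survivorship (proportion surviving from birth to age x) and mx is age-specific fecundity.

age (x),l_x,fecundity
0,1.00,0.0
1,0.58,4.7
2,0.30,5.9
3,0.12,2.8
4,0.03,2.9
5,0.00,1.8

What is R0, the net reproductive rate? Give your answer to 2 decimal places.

lx·mx by age: 0, 2.726, 1.77, 0.336, 0.087, 0
R0 = Σ lx·mx = 4.919 → 4.92

4.92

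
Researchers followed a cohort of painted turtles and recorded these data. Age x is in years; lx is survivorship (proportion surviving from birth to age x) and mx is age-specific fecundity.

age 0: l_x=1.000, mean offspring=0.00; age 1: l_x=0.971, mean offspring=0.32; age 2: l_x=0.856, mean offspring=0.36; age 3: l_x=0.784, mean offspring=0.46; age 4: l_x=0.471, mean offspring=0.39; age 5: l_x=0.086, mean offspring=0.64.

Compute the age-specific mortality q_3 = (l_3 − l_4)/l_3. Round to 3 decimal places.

0.399

q_3 = (l_3 − l_4) / l_3 = (0.784 − 0.471) / 0.784
     = 0.313 / 0.784 = 0.399235… → 0.399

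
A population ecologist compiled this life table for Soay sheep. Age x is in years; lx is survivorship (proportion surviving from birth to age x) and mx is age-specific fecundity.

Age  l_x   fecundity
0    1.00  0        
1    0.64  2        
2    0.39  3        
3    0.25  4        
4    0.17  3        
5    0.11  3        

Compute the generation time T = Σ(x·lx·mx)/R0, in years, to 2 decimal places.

2.40

lx·mx: 0, 1.28, 1.17, 1, 0.51, 0.33 → R0 = 4.29
x·lx·mx: 0, 1.28, 2.34, 3, 2.04, 1.65 → Σ = 10.31
T = 10.31 / 4.29 = 2.403263… → 2.40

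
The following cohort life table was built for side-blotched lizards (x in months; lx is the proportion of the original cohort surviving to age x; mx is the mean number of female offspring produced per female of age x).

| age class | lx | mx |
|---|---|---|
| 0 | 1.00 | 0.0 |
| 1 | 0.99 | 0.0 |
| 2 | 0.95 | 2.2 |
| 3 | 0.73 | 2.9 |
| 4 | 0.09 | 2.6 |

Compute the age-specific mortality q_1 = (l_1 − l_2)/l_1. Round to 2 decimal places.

q_1 = (l_1 − l_2) / l_1 = (0.99 − 0.95) / 0.99
     = 0.04 / 0.99 = 0.040404… → 0.04

0.04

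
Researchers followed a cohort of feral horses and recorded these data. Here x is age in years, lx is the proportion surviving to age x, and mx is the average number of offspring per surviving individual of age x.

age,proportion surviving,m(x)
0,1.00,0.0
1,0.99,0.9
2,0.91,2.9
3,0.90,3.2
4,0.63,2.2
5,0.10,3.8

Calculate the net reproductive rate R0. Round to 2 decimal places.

8.18

lx·mx by age: 0, 0.891, 2.639, 2.88, 1.386, 0.38
R0 = Σ lx·mx = 8.176 → 8.18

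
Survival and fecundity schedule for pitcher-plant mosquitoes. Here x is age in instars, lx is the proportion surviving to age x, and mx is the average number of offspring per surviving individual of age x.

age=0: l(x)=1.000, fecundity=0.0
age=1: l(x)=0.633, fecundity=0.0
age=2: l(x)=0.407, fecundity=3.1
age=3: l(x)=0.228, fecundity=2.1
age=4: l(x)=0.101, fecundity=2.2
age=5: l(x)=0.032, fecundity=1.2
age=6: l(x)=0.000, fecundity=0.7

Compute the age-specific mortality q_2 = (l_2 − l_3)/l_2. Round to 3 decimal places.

q_2 = (l_2 − l_3) / l_2 = (0.407 − 0.228) / 0.407
     = 0.179 / 0.407 = 0.439803… → 0.440

0.440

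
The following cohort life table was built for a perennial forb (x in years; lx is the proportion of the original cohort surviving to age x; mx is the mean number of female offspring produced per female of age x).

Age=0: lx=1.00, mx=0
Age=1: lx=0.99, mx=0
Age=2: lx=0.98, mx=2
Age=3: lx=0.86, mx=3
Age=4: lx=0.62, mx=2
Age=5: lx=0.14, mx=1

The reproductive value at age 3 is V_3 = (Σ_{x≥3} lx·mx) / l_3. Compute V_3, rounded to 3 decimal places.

lx·mx for x ≥ 3: 2.58, 1.24, 0.14 → sum = 3.96
V_3 = 3.96 / l_3 = 3.96 / 0.86 = 4.604651… → 4.605

4.605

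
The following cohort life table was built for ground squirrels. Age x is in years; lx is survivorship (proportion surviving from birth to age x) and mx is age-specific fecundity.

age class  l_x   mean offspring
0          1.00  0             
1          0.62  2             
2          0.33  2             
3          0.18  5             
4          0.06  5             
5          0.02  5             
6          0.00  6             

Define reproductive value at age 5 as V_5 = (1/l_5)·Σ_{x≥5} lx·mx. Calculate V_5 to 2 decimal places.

lx·mx for x ≥ 5: 0.1, 0 → sum = 0.1
V_5 = 0.1 / l_5 = 0.1 / 0.02 = 5 → 5.00

5.00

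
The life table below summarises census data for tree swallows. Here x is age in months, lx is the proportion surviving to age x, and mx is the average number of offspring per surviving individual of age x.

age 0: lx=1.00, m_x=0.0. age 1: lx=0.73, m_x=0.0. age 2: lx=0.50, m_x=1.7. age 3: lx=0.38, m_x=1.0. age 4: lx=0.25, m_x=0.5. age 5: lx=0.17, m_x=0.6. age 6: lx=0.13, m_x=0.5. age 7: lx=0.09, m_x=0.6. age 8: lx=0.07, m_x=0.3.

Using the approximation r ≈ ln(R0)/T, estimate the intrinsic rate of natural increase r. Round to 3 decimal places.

0.156

R0 = Σ lx·mx = 0 + 0 + 0.85 + 0.38 + 0.125 + 0.102 + 0.065 + 0.054 + 0.021 = 1.597
Σ x·lx·mx = 4.786; T = 4.786/1.597 = 2.99687…
r ≈ ln(R0)/T = ln(1.597)/2.99687… = 0.15621… → 0.156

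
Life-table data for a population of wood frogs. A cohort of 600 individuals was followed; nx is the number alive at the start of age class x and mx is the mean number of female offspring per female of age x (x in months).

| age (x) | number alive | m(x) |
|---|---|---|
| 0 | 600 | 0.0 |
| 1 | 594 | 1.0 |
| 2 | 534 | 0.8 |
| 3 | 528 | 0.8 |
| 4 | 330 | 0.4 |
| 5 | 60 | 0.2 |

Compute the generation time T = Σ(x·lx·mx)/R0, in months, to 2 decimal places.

lx = nx/n0 = nx/600: 1, 0.99, 0.89, 0.88, 0.55, 0.1
lx·mx: 0, 0.99, 0.712, 0.704, 0.22, 0.02 → R0 = 2.646
x·lx·mx: 0, 0.99, 1.424, 2.112, 0.88, 0.1 → Σ = 5.506
T = 5.506 / 2.646 = 2.080877… → 2.08

2.08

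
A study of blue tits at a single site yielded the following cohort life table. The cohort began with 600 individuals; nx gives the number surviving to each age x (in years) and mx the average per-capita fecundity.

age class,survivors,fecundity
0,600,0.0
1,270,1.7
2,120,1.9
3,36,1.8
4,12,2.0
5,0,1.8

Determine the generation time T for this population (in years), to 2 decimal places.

1.55

lx = nx/n0 = nx/600: 1, 0.45, 0.2, 0.06, 0.02, 0
lx·mx: 0, 0.765, 0.38, 0.108, 0.04, 0 → R0 = 1.293
x·lx·mx: 0, 0.765, 0.76, 0.324, 0.16, 0 → Σ = 2.009
T = 2.009 / 1.293 = 1.553751… → 1.55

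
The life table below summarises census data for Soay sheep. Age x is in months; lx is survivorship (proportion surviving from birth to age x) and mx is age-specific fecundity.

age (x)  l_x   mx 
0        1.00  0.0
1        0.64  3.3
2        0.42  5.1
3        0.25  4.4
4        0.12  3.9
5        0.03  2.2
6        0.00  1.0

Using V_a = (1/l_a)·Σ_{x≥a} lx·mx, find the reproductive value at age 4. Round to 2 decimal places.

lx·mx for x ≥ 4: 0.468, 0.066, 0 → sum = 0.534
V_4 = 0.534 / l_4 = 0.534 / 0.12 = 4.45 → 4.45

4.45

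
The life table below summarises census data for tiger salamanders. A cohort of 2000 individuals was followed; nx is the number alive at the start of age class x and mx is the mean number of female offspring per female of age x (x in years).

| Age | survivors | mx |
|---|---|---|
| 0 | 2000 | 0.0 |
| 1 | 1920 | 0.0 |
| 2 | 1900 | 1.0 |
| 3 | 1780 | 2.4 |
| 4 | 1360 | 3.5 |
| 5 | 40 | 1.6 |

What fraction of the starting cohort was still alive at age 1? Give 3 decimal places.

l_1 = n_1/n_0 = 1920/2000 = 0.96 → 0.960

0.960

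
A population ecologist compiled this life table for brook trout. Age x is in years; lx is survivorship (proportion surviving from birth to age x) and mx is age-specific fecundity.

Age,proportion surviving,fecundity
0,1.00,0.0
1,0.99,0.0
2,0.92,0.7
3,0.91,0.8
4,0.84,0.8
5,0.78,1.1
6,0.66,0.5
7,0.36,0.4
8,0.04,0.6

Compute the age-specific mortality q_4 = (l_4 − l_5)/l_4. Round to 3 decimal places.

0.071

q_4 = (l_4 − l_5) / l_4 = (0.84 − 0.78) / 0.84
     = 0.06 / 0.84 = 0.071429… → 0.071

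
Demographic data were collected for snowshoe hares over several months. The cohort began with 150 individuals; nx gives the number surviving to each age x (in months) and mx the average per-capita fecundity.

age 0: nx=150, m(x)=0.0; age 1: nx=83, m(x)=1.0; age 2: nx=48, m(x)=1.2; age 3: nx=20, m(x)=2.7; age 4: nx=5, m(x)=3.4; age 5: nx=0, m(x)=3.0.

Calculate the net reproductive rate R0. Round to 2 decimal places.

lx = nx/n0 = nx/150: 1, 0.55333…, 0.32, 0.13333…, 0.03333…, 0
lx·mx by age: 0, 0.553333…, 0.384, 0.36…, 0.113333…, 0
R0 = Σ lx·mx = 1.410667… → 1.41

1.41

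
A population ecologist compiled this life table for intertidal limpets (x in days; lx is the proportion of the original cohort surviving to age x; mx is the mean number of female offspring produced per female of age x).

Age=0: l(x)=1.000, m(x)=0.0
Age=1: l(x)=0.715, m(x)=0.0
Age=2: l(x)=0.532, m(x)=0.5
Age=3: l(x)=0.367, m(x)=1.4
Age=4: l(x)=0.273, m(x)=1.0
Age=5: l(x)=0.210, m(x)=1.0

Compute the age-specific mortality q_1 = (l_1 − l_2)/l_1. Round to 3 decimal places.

0.256

q_1 = (l_1 − l_2) / l_1 = (0.715 − 0.532) / 0.715
     = 0.183 / 0.715 = 0.255944… → 0.256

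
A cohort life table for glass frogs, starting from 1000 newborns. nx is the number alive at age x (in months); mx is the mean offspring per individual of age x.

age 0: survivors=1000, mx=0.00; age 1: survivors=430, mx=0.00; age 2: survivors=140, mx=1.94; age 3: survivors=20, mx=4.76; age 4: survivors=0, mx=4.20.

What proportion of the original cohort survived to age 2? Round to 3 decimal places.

l_2 = n_2/n_0 = 140/1000 = 0.14 → 0.140

0.140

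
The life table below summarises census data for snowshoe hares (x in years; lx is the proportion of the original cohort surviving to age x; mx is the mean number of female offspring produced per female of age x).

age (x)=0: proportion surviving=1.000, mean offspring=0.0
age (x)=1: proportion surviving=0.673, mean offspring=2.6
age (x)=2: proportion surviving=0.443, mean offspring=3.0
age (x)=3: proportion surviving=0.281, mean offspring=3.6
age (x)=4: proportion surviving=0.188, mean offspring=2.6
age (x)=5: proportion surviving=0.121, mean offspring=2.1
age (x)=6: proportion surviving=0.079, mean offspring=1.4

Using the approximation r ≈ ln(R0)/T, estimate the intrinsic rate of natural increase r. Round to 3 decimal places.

0.697

R0 = Σ lx·mx = 0 + 1.7498 + 1.329 + 1.0116 + 0.4888 + 0.2541 + 0.1106 = 4.9439
Σ x·lx·mx = 11.3319; T = 11.3319/4.9439 = 2.2921…
r ≈ ln(R0)/T = ln(4.9439)/2.2921… = 0.69725… → 0.697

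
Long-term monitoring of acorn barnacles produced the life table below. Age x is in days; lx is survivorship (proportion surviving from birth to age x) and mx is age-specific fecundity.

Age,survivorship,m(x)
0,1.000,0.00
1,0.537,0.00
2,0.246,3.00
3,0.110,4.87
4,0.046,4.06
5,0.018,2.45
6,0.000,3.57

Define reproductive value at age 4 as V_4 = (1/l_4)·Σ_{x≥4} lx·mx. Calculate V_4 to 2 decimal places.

lx·mx for x ≥ 4: 0.18676, 0.0441, 0 → sum = 0.23086
V_4 = 0.23086 / l_4 = 0.23086 / 0.046 = 5.018696… → 5.02

5.02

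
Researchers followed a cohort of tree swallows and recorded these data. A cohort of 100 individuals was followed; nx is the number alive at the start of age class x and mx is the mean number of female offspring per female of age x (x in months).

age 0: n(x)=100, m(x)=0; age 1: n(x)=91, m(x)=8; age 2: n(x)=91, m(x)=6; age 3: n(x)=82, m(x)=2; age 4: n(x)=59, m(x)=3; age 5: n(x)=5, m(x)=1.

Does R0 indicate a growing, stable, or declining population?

growing

lx = nx/n0 = nx/100: 1, 0.91, 0.91, 0.82, 0.59, 0.05
R0 = Σ lx·mx = 0 + 7.28 + 5.46 + 1.64 + 1.77 + 0.05 = 16.2
R0 > 1, so the population is growing.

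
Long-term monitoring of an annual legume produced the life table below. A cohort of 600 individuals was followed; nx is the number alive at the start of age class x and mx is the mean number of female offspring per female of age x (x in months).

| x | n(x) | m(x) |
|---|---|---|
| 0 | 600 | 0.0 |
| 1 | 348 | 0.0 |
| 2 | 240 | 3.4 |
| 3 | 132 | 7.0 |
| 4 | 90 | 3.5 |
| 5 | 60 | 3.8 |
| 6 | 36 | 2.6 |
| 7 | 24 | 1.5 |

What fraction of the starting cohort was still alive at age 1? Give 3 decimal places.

0.580

l_1 = n_1/n_0 = 348/600 = 0.58 → 0.580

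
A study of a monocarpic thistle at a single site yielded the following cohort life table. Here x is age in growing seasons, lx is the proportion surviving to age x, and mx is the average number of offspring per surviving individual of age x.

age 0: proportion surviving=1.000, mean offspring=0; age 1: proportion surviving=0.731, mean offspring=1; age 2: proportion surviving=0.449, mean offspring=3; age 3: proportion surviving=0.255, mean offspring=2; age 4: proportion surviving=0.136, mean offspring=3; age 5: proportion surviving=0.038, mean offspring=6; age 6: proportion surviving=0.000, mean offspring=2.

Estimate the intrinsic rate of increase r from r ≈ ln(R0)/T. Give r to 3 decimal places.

0.488

R0 = Σ lx·mx = 0 + 0.731 + 1.347 + 0.51 + 0.408 + 0.228 + 0 = 3.224
Σ x·lx·mx = 7.727; T = 7.727/3.224 = 2.39671…
r ≈ ln(R0)/T = ln(3.224)/2.39671… = 0.48843… → 0.488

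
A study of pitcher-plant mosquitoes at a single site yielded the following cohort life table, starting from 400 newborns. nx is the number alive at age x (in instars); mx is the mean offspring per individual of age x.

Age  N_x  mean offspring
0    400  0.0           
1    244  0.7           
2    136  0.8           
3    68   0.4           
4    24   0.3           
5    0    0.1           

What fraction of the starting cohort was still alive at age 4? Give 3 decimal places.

l_4 = n_4/n_0 = 24/400 = 0.06 → 0.060

0.060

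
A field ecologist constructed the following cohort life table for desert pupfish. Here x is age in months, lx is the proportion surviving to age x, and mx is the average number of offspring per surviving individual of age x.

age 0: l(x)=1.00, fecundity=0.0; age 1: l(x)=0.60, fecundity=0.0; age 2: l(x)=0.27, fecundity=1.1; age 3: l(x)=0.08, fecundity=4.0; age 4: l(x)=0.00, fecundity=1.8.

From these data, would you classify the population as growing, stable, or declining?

R0 = Σ lx·mx = 0 + 0 + 0.297 + 0.32 + 0 = 0.617
R0 < 1, so the population is declining.

declining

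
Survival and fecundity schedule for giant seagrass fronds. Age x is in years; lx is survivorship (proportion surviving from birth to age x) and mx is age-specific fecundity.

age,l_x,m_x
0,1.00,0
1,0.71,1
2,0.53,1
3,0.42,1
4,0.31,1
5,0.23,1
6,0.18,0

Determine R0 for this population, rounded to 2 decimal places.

lx·mx by age: 0, 0.71, 0.53, 0.42, 0.31, 0.23, 0
R0 = Σ lx·mx = 2.2 → 2.20

2.20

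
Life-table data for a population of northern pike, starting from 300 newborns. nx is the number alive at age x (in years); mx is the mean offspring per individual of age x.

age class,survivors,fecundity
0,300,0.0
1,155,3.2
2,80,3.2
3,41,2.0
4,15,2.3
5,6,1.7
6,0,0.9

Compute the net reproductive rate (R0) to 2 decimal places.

lx = nx/n0 = nx/300: 1, 0.51667…, 0.26667…, 0.13667…, 0.05, 0.02, 0
lx·mx by age: 0, 1.653333…, 0.853333…, 0.273333…, 0.115, 0.034, 0
R0 = Σ lx·mx = 2.929… → 2.93

2.93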